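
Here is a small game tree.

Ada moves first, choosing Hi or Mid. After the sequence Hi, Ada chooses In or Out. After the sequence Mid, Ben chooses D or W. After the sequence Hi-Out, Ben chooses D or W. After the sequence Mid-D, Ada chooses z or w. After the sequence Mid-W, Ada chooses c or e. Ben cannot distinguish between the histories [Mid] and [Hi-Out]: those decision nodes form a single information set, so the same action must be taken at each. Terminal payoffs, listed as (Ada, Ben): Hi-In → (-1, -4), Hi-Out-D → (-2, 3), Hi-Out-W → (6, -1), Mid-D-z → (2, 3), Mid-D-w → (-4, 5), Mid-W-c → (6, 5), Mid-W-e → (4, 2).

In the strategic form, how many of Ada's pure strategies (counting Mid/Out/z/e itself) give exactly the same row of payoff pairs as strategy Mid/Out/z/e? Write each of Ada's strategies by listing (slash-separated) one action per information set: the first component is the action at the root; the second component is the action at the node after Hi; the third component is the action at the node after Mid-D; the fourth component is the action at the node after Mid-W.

Row for Mid/Out/z/e (columns D, W): (2,3) (4,2).
Under Mid/Out/z/e, Ada's choice at the node after Hi can never be reached regardless of what Ben does, so varying those choices leaves every outcome unchanged.
Holding the reachable choices fixed and varying the unreachable one freely already gives 2 equivalent strategies.
No other strategy reproduces this row, so those 2 are the full class: Mid/In/z/e, Mid/Out/z/e.

2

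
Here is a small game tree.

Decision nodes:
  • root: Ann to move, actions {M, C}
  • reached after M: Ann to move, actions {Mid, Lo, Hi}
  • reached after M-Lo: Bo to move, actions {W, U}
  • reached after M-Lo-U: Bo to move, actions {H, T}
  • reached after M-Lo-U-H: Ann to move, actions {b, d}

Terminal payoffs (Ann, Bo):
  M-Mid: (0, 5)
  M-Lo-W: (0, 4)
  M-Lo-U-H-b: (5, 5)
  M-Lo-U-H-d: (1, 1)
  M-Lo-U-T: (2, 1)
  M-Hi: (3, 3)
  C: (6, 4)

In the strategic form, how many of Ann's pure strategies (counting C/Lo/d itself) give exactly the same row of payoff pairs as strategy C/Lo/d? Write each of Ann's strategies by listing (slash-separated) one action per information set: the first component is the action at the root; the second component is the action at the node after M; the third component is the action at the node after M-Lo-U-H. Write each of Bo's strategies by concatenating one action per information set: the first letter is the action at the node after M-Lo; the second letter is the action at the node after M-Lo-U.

Row for C/Lo/d (columns WH, WT, UH, UT): (6,4) (6,4) (6,4) (6,4).
Under C/Lo/d, Ann's choice at the node after M and at the node after M-Lo-U-H can never be reached regardless of what Bo does, so varying those choices leaves every outcome unchanged.
Holding the reachable choices fixed and varying the unreachable ones freely already gives 3 × 2 = 6 equivalent strategies.
No other strategy reproduces this row, so those 6 are the full class: C/Mid/b, C/Mid/d, C/Lo/b, C/Lo/d, C/Hi/b, C/Hi/d.

6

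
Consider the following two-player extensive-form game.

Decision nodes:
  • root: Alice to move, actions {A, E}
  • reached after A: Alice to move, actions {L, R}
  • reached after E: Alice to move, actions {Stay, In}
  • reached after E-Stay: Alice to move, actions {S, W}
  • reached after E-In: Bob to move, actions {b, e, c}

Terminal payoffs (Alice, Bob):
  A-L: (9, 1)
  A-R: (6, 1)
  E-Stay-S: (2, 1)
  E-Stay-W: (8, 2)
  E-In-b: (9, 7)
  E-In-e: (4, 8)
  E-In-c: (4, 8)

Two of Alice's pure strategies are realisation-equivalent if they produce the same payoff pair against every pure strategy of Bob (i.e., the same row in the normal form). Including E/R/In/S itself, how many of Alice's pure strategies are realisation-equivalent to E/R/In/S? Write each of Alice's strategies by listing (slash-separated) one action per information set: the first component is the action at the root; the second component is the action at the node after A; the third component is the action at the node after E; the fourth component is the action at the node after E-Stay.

4

Row for E/R/In/S (columns b, e, c): (9,7) (4,8) (4,8).
Under E/R/In/S, Alice's choice at the node after A and at the node after E-Stay can never be reached regardless of what Bob does, so varying those choices leaves every outcome unchanged.
Holding the reachable choices fixed and varying the unreachable ones freely already gives 2 × 2 = 4 equivalent strategies.
No other strategy reproduces this row, so those 4 are the full class: E/L/In/S, E/L/In/W, E/R/In/S, E/R/In/W.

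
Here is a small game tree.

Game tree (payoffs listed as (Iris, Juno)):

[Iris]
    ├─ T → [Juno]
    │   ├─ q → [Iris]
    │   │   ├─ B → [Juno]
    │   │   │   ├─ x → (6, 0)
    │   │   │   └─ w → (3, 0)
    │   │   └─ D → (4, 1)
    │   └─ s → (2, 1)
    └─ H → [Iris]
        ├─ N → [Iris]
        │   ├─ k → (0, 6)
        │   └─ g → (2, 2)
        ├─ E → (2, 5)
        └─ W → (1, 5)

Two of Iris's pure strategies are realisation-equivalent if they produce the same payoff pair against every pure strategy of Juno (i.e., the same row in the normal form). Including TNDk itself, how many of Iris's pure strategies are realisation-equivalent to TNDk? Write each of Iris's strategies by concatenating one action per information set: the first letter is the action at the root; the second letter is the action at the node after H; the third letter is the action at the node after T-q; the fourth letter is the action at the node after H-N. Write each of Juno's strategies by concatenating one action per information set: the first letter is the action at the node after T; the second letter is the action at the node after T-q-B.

Row for TNDk (columns qx, qw, sx, sw): (4,1) (4,1) (2,1) (2,1).
Under TNDk, Iris's choice at the node after H and at the node after H-N can never be reached regardless of what Juno does, so varying those choices leaves every outcome unchanged.
Holding the reachable choices fixed and varying the unreachable ones freely already gives 3 × 2 = 6 equivalent strategies.
No other strategy reproduces this row, so those 6 are the full class: TNDk, TNDg, TEDk, TEDg, TWDk, TWDg.

6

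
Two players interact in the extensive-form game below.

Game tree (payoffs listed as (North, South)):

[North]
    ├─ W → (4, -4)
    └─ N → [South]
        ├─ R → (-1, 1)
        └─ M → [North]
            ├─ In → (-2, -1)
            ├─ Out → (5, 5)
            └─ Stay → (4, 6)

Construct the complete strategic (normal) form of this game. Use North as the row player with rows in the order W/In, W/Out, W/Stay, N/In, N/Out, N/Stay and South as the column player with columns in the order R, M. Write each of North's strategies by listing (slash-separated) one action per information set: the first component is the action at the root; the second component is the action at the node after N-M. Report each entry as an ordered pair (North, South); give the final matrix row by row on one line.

W/In: (4,-4) (4,-4) | W/Out: (4,-4) (4,-4) | W/Stay: (4,-4) (4,-4) | N/In: (-1,1) (-2,-1) | N/Out: (-1,1) (5,5) | N/Stay: (-1,1) (4,6)

              R        M
  W/In   (4,-4)   (4,-4)
 W/Out   (4,-4)   (4,-4)
W/Stay   (4,-4)   (4,-4)
  N/In   (-1,1)  (-2,-1)
 N/Out   (-1,1)    (5,5)
N/Stay   (-1,1)    (4,6)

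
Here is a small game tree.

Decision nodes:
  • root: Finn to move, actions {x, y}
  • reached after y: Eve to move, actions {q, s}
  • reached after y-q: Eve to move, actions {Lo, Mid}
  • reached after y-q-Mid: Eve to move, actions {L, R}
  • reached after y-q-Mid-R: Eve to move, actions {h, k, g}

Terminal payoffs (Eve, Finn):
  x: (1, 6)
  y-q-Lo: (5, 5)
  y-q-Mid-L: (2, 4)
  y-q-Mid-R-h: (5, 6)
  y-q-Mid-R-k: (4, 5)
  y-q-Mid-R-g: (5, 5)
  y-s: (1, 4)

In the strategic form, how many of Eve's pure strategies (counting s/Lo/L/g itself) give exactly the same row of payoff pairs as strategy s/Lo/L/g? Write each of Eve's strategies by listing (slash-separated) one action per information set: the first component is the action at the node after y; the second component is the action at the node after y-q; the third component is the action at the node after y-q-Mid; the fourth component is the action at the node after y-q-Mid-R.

Row for s/Lo/L/g (columns x, y): (1,6) (1,4).
Under s/Lo/L/g, Eve's choice at the node after y-q and at the node after y-q-Mid and at the node after y-q-Mid-R can never be reached regardless of what Finn does, so varying those choices leaves every outcome unchanged.
Holding the reachable choices fixed and varying the unreachable ones freely already gives 2 × 2 × 3 = 12 equivalent strategies.
No other strategy reproduces this row, so those 12 are the full class: s/Lo/L/h, s/Lo/L/k, s/Lo/L/g, s/Lo/R/h, s/Lo/R/k, s/Lo/R/g, s/Mid/L/h, s/Mid/L/k, s/Mid/L/g, s/Mid/R/h, s/Mid/R/k, s/Mid/R/g.

12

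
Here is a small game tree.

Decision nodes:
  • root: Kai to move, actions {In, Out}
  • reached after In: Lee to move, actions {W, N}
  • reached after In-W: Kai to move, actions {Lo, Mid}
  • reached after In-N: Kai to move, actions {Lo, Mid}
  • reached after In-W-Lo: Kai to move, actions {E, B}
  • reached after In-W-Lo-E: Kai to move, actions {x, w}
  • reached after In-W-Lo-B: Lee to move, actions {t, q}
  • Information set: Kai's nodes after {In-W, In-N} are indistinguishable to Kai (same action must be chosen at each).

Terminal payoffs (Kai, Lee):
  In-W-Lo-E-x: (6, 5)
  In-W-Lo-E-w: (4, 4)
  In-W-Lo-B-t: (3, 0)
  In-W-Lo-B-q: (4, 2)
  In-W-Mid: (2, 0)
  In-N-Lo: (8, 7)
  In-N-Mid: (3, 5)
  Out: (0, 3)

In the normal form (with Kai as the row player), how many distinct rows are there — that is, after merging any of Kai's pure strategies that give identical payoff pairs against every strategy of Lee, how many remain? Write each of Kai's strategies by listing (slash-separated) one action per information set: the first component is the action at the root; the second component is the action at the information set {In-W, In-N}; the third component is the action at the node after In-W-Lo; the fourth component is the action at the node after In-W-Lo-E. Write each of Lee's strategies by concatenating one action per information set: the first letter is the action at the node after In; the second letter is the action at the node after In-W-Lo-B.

5

Kai has 16 pure strategies: In/Lo/E/x, In/Lo/E/w, In/Lo/B/x, In/Lo/B/w, In/Mid/E/x, In/Mid/E/w, In/Mid/B/x, In/Mid/B/w, Out/Lo/E/x, Out/Lo/E/w, Out/Lo/B/x, Out/Lo/B/w, Out/Mid/E/x, Out/Mid/E/w, Out/Mid/B/x, Out/Mid/B/w. Columns: Wt, Wq, Nt, Nq.
{In/Lo/E/x} → row (6,5) (6,5) (8,7) (8,7)
{In/Lo/E/w} → row (4,4) (4,4) (8,7) (8,7)
{In/Lo/B/x, In/Lo/B/w} → row (3,0) (4,2) (8,7) (8,7)
{In/Mid/E/x, In/Mid/E/w, In/Mid/B/x, In/Mid/B/w} → row (2,0) (2,0) (3,5) (3,5)
{Out/Lo/E/x, Out/Lo/E/w, Out/Lo/B/x, Out/Lo/B/w, Out/Mid/E/x, Out/Mid/E/w, Out/Mid/B/x, Out/Mid/B/w} → row (0,3) (0,3) (0,3) (0,3)
That's 5 distinct rows out of 16 strategies.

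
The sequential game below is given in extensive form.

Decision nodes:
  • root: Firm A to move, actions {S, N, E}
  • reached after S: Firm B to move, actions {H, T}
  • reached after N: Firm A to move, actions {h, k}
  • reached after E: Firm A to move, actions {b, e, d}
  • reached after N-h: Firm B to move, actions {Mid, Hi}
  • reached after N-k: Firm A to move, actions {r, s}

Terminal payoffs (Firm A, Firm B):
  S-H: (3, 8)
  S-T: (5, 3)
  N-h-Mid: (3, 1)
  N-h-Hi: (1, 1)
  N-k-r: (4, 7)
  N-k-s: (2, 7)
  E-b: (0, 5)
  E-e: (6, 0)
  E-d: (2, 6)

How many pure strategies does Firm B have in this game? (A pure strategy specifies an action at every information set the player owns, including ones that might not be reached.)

Firm B owns the node after S with actions {H, T} — two choices.
Firm B owns the node after N-h with actions {Mid, Hi} — two choices.
A pure strategy fixes one action at each information set independently, so the count is the product 2 × 2 = 4.
(For reference, Firm A has 36 pure strategies, giving a 4×36 normal-form matrix.)

4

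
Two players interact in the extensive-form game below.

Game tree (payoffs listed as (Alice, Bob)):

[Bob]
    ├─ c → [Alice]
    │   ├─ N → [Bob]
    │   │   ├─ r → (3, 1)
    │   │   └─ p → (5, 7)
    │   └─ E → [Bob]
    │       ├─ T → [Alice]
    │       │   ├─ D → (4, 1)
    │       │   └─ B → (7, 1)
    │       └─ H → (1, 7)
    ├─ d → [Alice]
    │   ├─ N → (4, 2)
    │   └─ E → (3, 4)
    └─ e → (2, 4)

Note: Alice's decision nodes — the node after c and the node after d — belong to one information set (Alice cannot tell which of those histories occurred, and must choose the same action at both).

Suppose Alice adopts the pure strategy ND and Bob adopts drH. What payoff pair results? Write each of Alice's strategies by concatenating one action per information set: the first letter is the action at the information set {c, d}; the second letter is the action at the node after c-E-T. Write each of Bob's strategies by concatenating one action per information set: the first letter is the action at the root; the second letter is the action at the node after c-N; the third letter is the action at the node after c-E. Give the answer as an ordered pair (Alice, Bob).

(4, 2)

Trace the play path from the root:
  Bob plays d
  Alice plays N at [d]
→ terminal payoff (4, 2).
(Alice's choice at the node after c-E-T is never reached on this path, so it doesn't affect the outcome.)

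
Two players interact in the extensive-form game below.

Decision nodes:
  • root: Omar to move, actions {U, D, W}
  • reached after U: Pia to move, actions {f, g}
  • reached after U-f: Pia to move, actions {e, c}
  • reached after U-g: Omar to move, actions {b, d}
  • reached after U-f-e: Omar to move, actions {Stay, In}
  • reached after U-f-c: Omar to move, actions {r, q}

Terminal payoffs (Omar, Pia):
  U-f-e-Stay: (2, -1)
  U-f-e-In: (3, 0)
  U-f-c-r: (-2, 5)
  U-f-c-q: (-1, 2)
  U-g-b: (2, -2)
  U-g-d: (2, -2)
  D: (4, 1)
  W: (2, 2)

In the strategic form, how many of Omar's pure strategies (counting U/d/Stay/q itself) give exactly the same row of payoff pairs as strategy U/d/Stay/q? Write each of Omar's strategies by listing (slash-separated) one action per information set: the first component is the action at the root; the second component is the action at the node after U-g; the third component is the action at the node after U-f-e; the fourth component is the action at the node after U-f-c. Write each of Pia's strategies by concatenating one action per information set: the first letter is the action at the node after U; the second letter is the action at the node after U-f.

2

Row for U/d/Stay/q (columns fe, fc, ge, gc): (2,-1) (-1,2) (2,-2) (2,-2).
Every one of Omar's information sets is on the play path for some reply by Pia when Omar follows U/d/Stay/q.
Even so, U/b/Stay/q happens to produce the same payoff in every column — so 2 strategies share this row.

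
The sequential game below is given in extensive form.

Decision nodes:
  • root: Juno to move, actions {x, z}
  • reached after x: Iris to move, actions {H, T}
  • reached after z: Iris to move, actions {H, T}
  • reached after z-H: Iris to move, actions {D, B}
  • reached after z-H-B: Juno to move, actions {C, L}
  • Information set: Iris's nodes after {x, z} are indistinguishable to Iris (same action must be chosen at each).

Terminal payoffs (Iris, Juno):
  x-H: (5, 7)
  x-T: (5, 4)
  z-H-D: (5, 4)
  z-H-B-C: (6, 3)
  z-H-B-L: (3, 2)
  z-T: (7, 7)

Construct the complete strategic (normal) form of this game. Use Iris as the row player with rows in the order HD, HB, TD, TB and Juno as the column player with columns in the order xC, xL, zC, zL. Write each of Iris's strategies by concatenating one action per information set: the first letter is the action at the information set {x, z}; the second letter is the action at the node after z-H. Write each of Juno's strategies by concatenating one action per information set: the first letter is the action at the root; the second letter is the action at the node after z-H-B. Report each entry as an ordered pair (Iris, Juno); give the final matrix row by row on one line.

HD: (5,7) (5,7) (5,4) (5,4) | HB: (5,7) (5,7) (6,3) (3,2) | TD: (5,4) (5,4) (7,7) (7,7) | TB: (5,4) (5,4) (7,7) (7,7)

Row HD: xC→(5,7), xL→(5,7), zC→(5,4), zL→(5,4)
Row HB: xC→(5,7), xL→(5,7), zC→(6,3), zL→(3,2)
Row TD: xC→(5,4), xL→(5,4), zC→(7,7), zL→(7,7)
Row TB: xC→(5,4), xL→(5,4), zC→(7,7), zL→(7,7)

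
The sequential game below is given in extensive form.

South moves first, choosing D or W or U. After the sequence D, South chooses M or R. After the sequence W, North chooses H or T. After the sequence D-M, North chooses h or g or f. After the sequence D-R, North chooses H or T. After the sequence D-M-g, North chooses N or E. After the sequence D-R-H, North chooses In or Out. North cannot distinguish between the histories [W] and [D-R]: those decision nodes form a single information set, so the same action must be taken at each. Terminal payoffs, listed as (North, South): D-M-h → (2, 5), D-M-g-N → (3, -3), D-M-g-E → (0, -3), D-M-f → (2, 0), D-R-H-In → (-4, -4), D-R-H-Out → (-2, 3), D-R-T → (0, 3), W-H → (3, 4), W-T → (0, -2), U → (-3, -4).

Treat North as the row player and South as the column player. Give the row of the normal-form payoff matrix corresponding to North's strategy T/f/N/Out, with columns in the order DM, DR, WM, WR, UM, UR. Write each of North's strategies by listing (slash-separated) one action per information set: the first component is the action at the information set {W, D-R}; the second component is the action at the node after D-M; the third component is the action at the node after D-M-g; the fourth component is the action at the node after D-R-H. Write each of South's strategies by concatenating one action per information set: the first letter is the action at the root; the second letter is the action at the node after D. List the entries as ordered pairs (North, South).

vs DM: South plays D → South plays M at [D] → North plays f at [D-M] → (2, 0)
vs DR: South plays D → South plays R at [D] → North plays T at [D-R] → (0, 3)
vs WM: South plays W → North plays T at [W] → (0, -2)
vs WR: South plays W → North plays T at [W] → (0, -2)
vs UM: South plays U → (-3, -4)
vs UR: South plays U → (-3, -4)

(2,0) (0,3) (0,-2) (0,-2) (-3,-4) (-3,-4)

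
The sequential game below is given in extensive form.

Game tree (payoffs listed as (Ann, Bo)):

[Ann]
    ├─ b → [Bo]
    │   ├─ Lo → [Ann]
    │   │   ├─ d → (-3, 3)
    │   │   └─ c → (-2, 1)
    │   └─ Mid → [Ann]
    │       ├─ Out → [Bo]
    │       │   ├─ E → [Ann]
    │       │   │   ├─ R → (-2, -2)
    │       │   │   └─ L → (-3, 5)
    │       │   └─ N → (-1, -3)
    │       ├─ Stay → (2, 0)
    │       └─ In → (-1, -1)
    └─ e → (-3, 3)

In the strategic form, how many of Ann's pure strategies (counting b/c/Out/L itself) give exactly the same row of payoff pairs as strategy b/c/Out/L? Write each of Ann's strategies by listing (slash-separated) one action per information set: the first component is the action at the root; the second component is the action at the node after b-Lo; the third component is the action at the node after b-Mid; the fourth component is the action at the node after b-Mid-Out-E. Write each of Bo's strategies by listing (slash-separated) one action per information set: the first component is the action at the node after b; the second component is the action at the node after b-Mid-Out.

Row for b/c/Out/L (columns Lo/E, Lo/N, Mid/E, Mid/N): (-2,1) (-2,1) (-3,5) (-1,-3).
Every one of Ann's information sets is on the play path for some reply by Bo when Ann follows b/c/Out/L.
Changing the action at any of them therefore changes at least one column, so only b/c/Out/L itself gives this row.

1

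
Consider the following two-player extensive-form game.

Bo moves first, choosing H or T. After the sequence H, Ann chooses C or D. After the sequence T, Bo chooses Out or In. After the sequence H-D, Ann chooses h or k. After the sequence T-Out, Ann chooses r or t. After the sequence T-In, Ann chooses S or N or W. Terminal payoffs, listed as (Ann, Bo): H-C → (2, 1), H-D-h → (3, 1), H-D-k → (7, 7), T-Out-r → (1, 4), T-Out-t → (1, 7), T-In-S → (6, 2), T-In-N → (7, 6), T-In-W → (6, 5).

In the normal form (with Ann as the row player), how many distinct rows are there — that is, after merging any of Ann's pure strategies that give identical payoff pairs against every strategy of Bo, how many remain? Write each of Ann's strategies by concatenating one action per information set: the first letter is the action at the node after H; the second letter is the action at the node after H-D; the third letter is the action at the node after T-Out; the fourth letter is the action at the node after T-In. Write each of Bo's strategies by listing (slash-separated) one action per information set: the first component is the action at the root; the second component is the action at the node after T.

Ann has 24 pure strategies: ChrS, ChrN, ChrW, ChtS, ChtN, ChtW, CkrS, CkrN, CkrW, CktS, CktN, CktW, DhrS, DhrN, DhrW, DhtS, DhtN, DhtW, DkrS, DkrN, DkrW, DktS, DktN, DktW. Columns: H/Out, H/In, T/Out, T/In.
{ChrS, CkrS} → row (2,1) (2,1) (1,4) (6,2)
{ChrN, CkrN} → row (2,1) (2,1) (1,4) (7,6)
{ChrW, CkrW} → row (2,1) (2,1) (1,4) (6,5)
{ChtS, CktS} → row (2,1) (2,1) (1,7) (6,2)
{ChtN, CktN} → row (2,1) (2,1) (1,7) (7,6)
{ChtW, CktW} → row (2,1) (2,1) (1,7) (6,5)
{DhrS} → row (3,1) (3,1) (1,4) (6,2)
{DhrN} → row (3,1) (3,1) (1,4) (7,6)
{DhrW} → row (3,1) (3,1) (1,4) (6,5)
{DhtS} → row (3,1) (3,1) (1,7) (6,2)
{DhtN} → row (3,1) (3,1) (1,7) (7,6)
{DhtW} → row (3,1) (3,1) (1,7) (6,5)
{DkrS} → row (7,7) (7,7) (1,4) (6,2)
{DkrN} → row (7,7) (7,7) (1,4) (7,6)
{DkrW} → row (7,7) (7,7) (1,4) (6,5)
{DktS} → row (7,7) (7,7) (1,7) (6,2)
{DktN} → row (7,7) (7,7) (1,7) (7,6)
{DktW} → row (7,7) (7,7) (1,7) (6,5)
That's 18 distinct rows out of 24 strategies.

18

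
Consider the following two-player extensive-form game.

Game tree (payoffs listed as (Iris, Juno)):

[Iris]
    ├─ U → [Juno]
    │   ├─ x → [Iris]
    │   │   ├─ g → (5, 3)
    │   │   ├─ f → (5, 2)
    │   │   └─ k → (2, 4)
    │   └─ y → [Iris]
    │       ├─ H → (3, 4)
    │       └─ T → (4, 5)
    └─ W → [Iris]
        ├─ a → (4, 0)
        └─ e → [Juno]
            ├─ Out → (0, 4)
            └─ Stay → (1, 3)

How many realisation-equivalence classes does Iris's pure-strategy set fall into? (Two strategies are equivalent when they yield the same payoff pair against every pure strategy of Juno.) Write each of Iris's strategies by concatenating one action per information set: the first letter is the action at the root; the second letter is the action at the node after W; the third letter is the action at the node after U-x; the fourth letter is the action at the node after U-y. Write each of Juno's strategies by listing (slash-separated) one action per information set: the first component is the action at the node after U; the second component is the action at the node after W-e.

Iris has 24 pure strategies: UagH, UagT, UafH, UafT, UakH, UakT, UegH, UegT, UefH, UefT, UekH, UekT, WagH, WagT, WafH, WafT, WakH, WakT, WegH, WegT, WefH, WefT, WekH, WekT. Columns: x/Out, x/Stay, y/Out, y/Stay.
{UagH, UegH} → row (5,3) (5,3) (3,4) (3,4)
{UagT, UegT} → row (5,3) (5,3) (4,5) (4,5)
{UafH, UefH} → row (5,2) (5,2) (3,4) (3,4)
{UafT, UefT} → row (5,2) (5,2) (4,5) (4,5)
{UakH, UekH} → row (2,4) (2,4) (3,4) (3,4)
{UakT, UekT} → row (2,4) (2,4) (4,5) (4,5)
{WagH, WagT, WafH, WafT, WakH, WakT} → row (4,0) (4,0) (4,0) (4,0)
{WegH, WegT, WefH, WefT, WekH, WekT} → row (0,4) (1,3) (0,4) (1,3)
That's 8 distinct rows out of 24 strategies.

8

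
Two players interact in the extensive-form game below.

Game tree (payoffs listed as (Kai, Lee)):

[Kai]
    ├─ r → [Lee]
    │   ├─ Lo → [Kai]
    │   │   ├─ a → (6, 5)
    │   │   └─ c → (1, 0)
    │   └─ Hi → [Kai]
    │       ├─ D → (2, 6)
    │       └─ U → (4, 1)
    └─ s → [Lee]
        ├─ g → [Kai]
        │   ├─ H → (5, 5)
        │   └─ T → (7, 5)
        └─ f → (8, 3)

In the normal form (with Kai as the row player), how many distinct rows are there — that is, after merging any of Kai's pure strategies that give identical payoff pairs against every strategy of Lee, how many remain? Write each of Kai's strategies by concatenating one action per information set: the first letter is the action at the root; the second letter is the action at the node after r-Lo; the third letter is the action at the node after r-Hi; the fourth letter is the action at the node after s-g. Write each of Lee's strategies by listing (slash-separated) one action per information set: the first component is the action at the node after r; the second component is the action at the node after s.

Kai has 16 pure strategies: raDH, raDT, raUH, raUT, rcDH, rcDT, rcUH, rcUT, saDH, saDT, saUH, saUT, scDH, scDT, scUH, scUT. Columns: Lo/g, Lo/f, Hi/g, Hi/f.
{raDH, raDT} → row (6,5) (6,5) (2,6) (2,6)
{raUH, raUT} → row (6,5) (6,5) (4,1) (4,1)
{rcDH, rcDT} → row (1,0) (1,0) (2,6) (2,6)
{rcUH, rcUT} → row (1,0) (1,0) (4,1) (4,1)
{saDH, saUH, scDH, scUH} → row (5,5) (8,3) (5,5) (8,3)
{saDT, saUT, scDT, scUT} → row (7,5) (8,3) (7,5) (8,3)
That's 6 distinct rows out of 16 strategies.

6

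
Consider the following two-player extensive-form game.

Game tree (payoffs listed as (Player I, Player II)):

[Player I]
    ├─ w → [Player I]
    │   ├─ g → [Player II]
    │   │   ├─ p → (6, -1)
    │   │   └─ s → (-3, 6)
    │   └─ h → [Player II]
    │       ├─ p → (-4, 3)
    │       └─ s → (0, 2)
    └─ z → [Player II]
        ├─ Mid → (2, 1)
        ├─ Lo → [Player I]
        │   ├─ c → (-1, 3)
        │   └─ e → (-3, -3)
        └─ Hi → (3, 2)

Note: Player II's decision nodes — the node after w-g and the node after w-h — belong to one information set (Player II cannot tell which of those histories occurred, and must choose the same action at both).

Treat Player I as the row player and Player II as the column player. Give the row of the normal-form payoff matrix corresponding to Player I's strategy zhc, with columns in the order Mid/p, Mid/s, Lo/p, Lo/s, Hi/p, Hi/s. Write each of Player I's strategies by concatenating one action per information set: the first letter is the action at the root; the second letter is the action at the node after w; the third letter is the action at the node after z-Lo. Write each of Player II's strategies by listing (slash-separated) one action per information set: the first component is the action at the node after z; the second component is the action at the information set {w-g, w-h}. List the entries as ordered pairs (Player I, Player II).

(2,1) (2,1) (-1,3) (-1,3) (3,2) (3,2)

vs Mid/p: Player I plays z → Player II plays Mid at [z] → (2, 1)
vs Mid/s: Player I plays z → Player II plays Mid at [z] → (2, 1)
vs Lo/p: Player I plays z → Player II plays Lo at [z] → Player I plays c at [z-Lo] → (-1, 3)
vs Lo/s: Player I plays z → Player II plays Lo at [z] → Player I plays c at [z-Lo] → (-1, 3)
vs Hi/p: Player I plays z → Player II plays Hi at [z] → (3, 2)
vs Hi/s: Player I plays z → Player II plays Hi at [z] → (3, 2)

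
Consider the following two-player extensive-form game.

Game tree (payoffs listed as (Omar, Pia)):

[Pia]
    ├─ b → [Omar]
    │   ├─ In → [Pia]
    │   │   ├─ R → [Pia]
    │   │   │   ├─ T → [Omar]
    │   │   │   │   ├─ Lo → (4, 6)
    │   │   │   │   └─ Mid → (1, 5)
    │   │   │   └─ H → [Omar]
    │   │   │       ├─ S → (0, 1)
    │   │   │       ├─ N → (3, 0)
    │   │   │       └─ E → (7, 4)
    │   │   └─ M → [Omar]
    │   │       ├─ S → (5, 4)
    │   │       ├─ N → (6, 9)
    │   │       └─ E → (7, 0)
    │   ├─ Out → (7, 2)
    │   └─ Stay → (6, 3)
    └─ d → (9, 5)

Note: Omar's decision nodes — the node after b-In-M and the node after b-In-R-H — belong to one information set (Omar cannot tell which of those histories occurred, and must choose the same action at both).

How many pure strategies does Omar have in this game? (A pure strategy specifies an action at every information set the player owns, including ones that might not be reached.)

18

Omar owns the node after b with actions {In, Out, Stay} — three choices.
Omar owns the information set {b-In-M, b-In-R-H} with actions {S, N, E} — three choices.
Omar owns the node after b-In-R-T with actions {Lo, Mid} — two choices.
A pure strategy fixes one action at each information set independently, so the count is the product 3 × 3 × 2 = 18.
(For reference, Pia has 8 pure strategies, giving a 18×8 normal-form matrix.)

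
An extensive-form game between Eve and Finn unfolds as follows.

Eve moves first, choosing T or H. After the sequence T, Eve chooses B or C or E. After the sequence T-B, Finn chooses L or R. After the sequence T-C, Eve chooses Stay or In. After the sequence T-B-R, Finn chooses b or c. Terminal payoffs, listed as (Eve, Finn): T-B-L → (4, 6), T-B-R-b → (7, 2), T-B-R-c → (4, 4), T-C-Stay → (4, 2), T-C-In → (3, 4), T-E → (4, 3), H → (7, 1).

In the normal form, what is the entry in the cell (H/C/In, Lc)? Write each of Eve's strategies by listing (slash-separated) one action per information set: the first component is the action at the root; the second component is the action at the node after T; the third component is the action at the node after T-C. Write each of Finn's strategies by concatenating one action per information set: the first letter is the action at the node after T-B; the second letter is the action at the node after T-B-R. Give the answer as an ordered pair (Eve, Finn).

(7, 1)

Trace the play path from the root:
  Eve plays H
→ terminal payoff (7, 1).
(Eve's choice at the node after T is never reached on this path, so it doesn't affect the outcome.)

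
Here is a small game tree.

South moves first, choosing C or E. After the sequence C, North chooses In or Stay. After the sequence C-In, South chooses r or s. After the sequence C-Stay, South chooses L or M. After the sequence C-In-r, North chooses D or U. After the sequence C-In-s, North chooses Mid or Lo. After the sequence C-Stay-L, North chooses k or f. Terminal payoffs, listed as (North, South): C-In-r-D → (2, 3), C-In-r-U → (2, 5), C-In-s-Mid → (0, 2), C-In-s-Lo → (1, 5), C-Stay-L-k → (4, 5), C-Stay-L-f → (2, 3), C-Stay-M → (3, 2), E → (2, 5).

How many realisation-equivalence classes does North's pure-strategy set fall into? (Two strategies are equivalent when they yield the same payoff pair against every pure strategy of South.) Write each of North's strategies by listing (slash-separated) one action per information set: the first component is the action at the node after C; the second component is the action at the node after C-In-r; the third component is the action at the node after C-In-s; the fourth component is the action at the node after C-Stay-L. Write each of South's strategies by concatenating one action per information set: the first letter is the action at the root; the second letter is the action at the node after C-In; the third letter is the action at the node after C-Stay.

6

North has 16 pure strategies: In/D/Mid/k, In/D/Mid/f, In/D/Lo/k, In/D/Lo/f, In/U/Mid/k, In/U/Mid/f, In/U/Lo/k, In/U/Lo/f, Stay/D/Mid/k, Stay/D/Mid/f, Stay/D/Lo/k, Stay/D/Lo/f, Stay/U/Mid/k, Stay/U/Mid/f, Stay/U/Lo/k, Stay/U/Lo/f. Columns: CrL, CrM, CsL, CsM, ErL, ErM, EsL, EsM.
{In/D/Mid/k, In/D/Mid/f} → row (2,3) (2,3) (0,2) (0,2) (2,5) (2,5) (2,5) (2,5)
{In/D/Lo/k, In/D/Lo/f} → row (2,3) (2,3) (1,5) (1,5) (2,5) (2,5) (2,5) (2,5)
{In/U/Mid/k, In/U/Mid/f} → row (2,5) (2,5) (0,2) (0,2) (2,5) (2,5) (2,5) (2,5)
{In/U/Lo/k, In/U/Lo/f} → row (2,5) (2,5) (1,5) (1,5) (2,5) (2,5) (2,5) (2,5)
{Stay/D/Mid/k, Stay/D/Lo/k, Stay/U/Mid/k, Stay/U/Lo/k} → row (4,5) (3,2) (4,5) (3,2) (2,5) (2,5) (2,5) (2,5)
{Stay/D/Mid/f, Stay/D/Lo/f, Stay/U/Mid/f, Stay/U/Lo/f} → row (2,3) (3,2) (2,3) (3,2) (2,5) (2,5) (2,5) (2,5)
That's 6 distinct rows out of 16 strategies.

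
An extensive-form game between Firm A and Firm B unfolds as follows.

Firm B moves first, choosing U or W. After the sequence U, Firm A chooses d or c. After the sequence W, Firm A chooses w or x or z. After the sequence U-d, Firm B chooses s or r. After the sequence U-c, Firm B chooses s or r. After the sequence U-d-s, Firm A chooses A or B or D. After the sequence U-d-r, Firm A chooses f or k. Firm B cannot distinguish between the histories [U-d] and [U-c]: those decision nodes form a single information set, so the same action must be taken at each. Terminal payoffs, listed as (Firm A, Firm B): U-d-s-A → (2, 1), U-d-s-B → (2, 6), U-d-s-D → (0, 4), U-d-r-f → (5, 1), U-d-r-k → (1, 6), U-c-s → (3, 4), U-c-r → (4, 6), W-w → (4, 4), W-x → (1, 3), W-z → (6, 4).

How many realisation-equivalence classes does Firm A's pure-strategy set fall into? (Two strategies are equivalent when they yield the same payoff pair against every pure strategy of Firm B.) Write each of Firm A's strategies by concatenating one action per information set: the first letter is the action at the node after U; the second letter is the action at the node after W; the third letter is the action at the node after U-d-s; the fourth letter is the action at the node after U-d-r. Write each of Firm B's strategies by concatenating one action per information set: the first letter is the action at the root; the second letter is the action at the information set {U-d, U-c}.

21

Firm A has 36 pure strategies: dwAf, dwAk, dwBf, dwBk, dwDf, dwDk, dxAf, dxAk, dxBf, dxBk, dxDf, dxDk, dzAf, dzAk, dzBf, dzBk, dzDf, dzDk, cwAf, cwAk, cwBf, cwBk, cwDf, cwDk, cxAf, cxAk, cxBf, cxBk, cxDf, cxDk, czAf, czAk, czBf, czBk, czDf, czDk. Columns: Us, Ur, Ws, Wr.
{dwAf} → row (2,1) (5,1) (4,4) (4,4)
{dwAk} → row (2,1) (1,6) (4,4) (4,4)
{dwBf} → row (2,6) (5,1) (4,4) (4,4)
{dwBk} → row (2,6) (1,6) (4,4) (4,4)
{dwDf} → row (0,4) (5,1) (4,4) (4,4)
{dwDk} → row (0,4) (1,6) (4,4) (4,4)
{dxAf} → row (2,1) (5,1) (1,3) (1,3)
{dxAk} → row (2,1) (1,6) (1,3) (1,3)
{dxBf} → row (2,6) (5,1) (1,3) (1,3)
{dxBk} → row (2,6) (1,6) (1,3) (1,3)
{dxDf} → row (0,4) (5,1) (1,3) (1,3)
{dxDk} → row (0,4) (1,6) (1,3) (1,3)
{dzAf} → row (2,1) (5,1) (6,4) (6,4)
{dzAk} → row (2,1) (1,6) (6,4) (6,4)
{dzBf} → row (2,6) (5,1) (6,4) (6,4)
{dzBk} → row (2,6) (1,6) (6,4) (6,4)
{dzDf} → row (0,4) (5,1) (6,4) (6,4)
{dzDk} → row (0,4) (1,6) (6,4) (6,4)
{cwAf, cwAk, cwBf, cwBk, cwDf, cwDk} → row (3,4) (4,6) (4,4) (4,4)
{cxAf, cxAk, cxBf, cxBk, cxDf, cxDk} → row (3,4) (4,6) (1,3) (1,3)
{czAf, czAk, czBf, czBk, czDf, czDk} → row (3,4) (4,6) (6,4) (6,4)
That's 21 distinct rows out of 36 strategies.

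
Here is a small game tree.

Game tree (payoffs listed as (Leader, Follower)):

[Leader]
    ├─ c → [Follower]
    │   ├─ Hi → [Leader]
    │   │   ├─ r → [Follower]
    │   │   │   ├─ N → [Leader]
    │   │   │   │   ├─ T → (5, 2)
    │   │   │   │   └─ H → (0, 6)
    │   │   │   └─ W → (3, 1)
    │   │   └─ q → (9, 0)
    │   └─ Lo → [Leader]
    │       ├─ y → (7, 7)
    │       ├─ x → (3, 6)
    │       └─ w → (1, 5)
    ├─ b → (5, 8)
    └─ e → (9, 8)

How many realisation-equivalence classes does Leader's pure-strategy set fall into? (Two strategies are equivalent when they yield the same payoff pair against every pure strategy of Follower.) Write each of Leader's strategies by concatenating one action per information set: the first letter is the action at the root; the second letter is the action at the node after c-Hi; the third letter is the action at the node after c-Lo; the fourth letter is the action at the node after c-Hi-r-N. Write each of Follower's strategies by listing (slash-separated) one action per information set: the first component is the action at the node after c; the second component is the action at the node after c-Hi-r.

11

Leader has 36 pure strategies: cryT, cryH, crxT, crxH, crwT, crwH, cqyT, cqyH, cqxT, cqxH, cqwT, cqwH, bryT, bryH, brxT, brxH, brwT, brwH, bqyT, bqyH, bqxT, bqxH, bqwT, bqwH, eryT, eryH, erxT, erxH, erwT, erwH, eqyT, eqyH, eqxT, eqxH, eqwT, eqwH. Columns: Hi/N, Hi/W, Lo/N, Lo/W.
{cryT} → row (5,2) (3,1) (7,7) (7,7)
{cryH} → row (0,6) (3,1) (7,7) (7,7)
{crxT} → row (5,2) (3,1) (3,6) (3,6)
{crxH} → row (0,6) (3,1) (3,6) (3,6)
{crwT} → row (5,2) (3,1) (1,5) (1,5)
{crwH} → row (0,6) (3,1) (1,5) (1,5)
{cqyT, cqyH} → row (9,0) (9,0) (7,7) (7,7)
{cqxT, cqxH} → row (9,0) (9,0) (3,6) (3,6)
{cqwT, cqwH} → row (9,0) (9,0) (1,5) (1,5)
{bryT, bryH, brxT, brxH, brwT, brwH, bqyT, bqyH, bqxT, bqxH, bqwT, bqwH} → row (5,8) (5,8) (5,8) (5,8)
{eryT, eryH, erxT, erxH, erwT, erwH, eqyT, eqyH, eqxT, eqxH, eqwT, eqwH} → row (9,8) (9,8) (9,8) (9,8)
That's 11 distinct rows out of 36 strategies.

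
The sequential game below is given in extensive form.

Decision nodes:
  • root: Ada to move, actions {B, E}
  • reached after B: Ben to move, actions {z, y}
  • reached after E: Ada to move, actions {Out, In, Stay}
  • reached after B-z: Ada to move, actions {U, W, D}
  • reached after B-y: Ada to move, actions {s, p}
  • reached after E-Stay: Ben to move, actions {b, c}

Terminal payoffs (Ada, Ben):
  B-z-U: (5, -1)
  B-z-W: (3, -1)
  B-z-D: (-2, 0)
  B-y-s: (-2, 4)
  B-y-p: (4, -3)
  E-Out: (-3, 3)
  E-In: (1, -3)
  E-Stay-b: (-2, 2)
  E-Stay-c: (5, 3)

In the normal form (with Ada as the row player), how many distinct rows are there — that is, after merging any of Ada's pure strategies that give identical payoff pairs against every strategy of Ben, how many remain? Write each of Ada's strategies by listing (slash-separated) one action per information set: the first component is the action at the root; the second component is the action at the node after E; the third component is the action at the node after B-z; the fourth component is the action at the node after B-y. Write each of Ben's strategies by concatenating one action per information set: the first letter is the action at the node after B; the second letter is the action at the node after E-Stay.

Ada has 36 pure strategies: B/Out/U/s, B/Out/U/p, B/Out/W/s, B/Out/W/p, B/Out/D/s, B/Out/D/p, B/In/U/s, B/In/U/p, B/In/W/s, B/In/W/p, B/In/D/s, B/In/D/p, B/Stay/U/s, B/Stay/U/p, B/Stay/W/s, B/Stay/W/p, B/Stay/D/s, B/Stay/D/p, E/Out/U/s, E/Out/U/p, E/Out/W/s, E/Out/W/p, E/Out/D/s, E/Out/D/p, E/In/U/s, E/In/U/p, E/In/W/s, E/In/W/p, E/In/D/s, E/In/D/p, E/Stay/U/s, E/Stay/U/p, E/Stay/W/s, E/Stay/W/p, E/Stay/D/s, E/Stay/D/p. Columns: zb, zc, yb, yc.
{B/Out/U/s, B/In/U/s, B/Stay/U/s} → row (5,-1) (5,-1) (-2,4) (-2,4)
{B/Out/U/p, B/In/U/p, B/Stay/U/p} → row (5,-1) (5,-1) (4,-3) (4,-3)
{B/Out/W/s, B/In/W/s, B/Stay/W/s} → row (3,-1) (3,-1) (-2,4) (-2,4)
{B/Out/W/p, B/In/W/p, B/Stay/W/p} → row (3,-1) (3,-1) (4,-3) (4,-3)
{B/Out/D/s, B/In/D/s, B/Stay/D/s} → row (-2,0) (-2,0) (-2,4) (-2,4)
{B/Out/D/p, B/In/D/p, B/Stay/D/p} → row (-2,0) (-2,0) (4,-3) (4,-3)
{E/Out/U/s, E/Out/U/p, E/Out/W/s, E/Out/W/p, E/Out/D/s, E/Out/D/p} → row (-3,3) (-3,3) (-3,3) (-3,3)
{E/In/U/s, E/In/U/p, E/In/W/s, E/In/W/p, E/In/D/s, E/In/D/p} → row (1,-3) (1,-3) (1,-3) (1,-3)
{E/Stay/U/s, E/Stay/U/p, E/Stay/W/s, E/Stay/W/p, E/Stay/D/s, E/Stay/D/p} → row (-2,2) (5,3) (-2,2) (5,3)
That's 9 distinct rows out of 36 strategies.

9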